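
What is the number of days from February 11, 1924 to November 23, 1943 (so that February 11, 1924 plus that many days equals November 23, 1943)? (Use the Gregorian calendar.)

7225

Feb 11, 1924 → Feb 11, 1925: 366 days (Feb 29, 1924 is in that span).
Feb 11, 1925 → Feb 11, 1926: 365 days.
Feb 11, 1926 → Feb 11, 1927: 365 days.
Feb 11, 1927 → Feb 11, 1928: 365 days.
Feb 11, 1928 → Feb 11, 1929: 366 days (Feb 29, 1928 is in that span).
Feb 11, 1929 → Feb 11, 1930: 365 days.
Feb 11, 1930 → Feb 11, 1931: 365 days.
Feb 11, 1931 → Feb 11, 1932: 365 days.
Feb 11, 1932 → Feb 11, 1933: 366 days (Feb 29, 1932 is in that span).
Feb 11, 1933 → Feb 11, 1934: 365 days.
Feb 11, 1934 → Feb 11, 1935: 365 days.
Feb 11, 1935 → Feb 11, 1936: 365 days.
Feb 11, 1936 → Feb 11, 1937: 366 days (Feb 29, 1936 is in that span).
Feb 11, 1937 → Feb 11, 1938: 365 days.
Feb 11, 1938 → Feb 11, 1939: 365 days.
Feb 11, 1939 → Feb 11, 1940: 365 days.
Feb 11, 1940 → Feb 11, 1941: 366 days (Feb 29, 1940 is in that span).
Feb 11, 1941 → Feb 11, 1942: 365 days.
Feb 11, 1942 → Feb 11, 1943: 365 days.
Feb 11, 1943 → Mar 11, 1943: 28 days (February has 28).
Mar 11, 1943 → Apr 11, 1943: 31 days (March has 31).
Apr 11, 1943 → May 11, 1943: 30 days (April has 30).
May 11, 1943 → Jun 11, 1943: 31 days (May has 31).
Jun 11, 1943 → Jul 11, 1943: 30 days (June has 30).
Jul 11, 1943 → Aug 11, 1943: 31 days (July has 31).
Aug 11, 1943 → Sep 11, 1943: 31 days (August has 31).
Sep 11, 1943 → Oct 11, 1943: 30 days (September has 30).
Oct 11, 1943 → Nov 11, 1943: 31 days (October has 31).
Nov 11, 1943 → Nov 23, 1943: 12 days.
Total: 7225 days.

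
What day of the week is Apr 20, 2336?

Doomsday rule: the anchor day for the 2300s is Wednesday. For year 36: 36÷12 = 3 r 0, and 0÷4 = 0, so 3+0+0 = 3.
Wednesday + 3 ≡ Saturday — that's 2336's doomsday.
In April the doomsday date is Apr 4.
Apr 20 is 16 days after Apr 4; 16 mod 7 = 2, so Saturday + 2 = Monday.

Monday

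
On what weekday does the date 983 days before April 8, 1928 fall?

Apr 8, 1928 is a Sunday.
983 mod 7 = 3, so 983 days before a Sunday is Sunday − 3 = Thursday.

Thursday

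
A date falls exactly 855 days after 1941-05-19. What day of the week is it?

May 19, 1941 is a Monday.
855 mod 7 = 1, so 855 days after a Monday is Monday + 1 = Tuesday.

Tuesday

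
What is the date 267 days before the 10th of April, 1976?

−10 → Mar 31, 1976 (end of Mar, 31 days; 257 left).
−31 → Feb 29, 1976 (end of Feb, 29 days; 226 left).
−29 → Jan 31, 1976 (end of Jan, 31 days; 197 left).
−31 → Dec 31, 1975 (end of Dec, 31 days; 166 left).
−31 → Nov 30, 1975 (end of Nov, 30 days; 135 left).
−30 → Oct 31, 1975 (end of Oct, 31 days; 105 left).
−31 → Sep 30, 1975 (end of Sep, 30 days; 74 left).
−30 → Aug 31, 1975 (end of Aug, 31 days; 44 left).
−31 → Jul 31, 1975 (end of Jul, 31 days; 13 left).
−13 → Jul 18, 1975.

July 18, 1975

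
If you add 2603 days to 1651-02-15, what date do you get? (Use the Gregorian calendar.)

April 2, 1658

+365 (one year) → Feb 15, 1652 (2238 left).
+366 (one year; includes Feb 29, 1652) → Feb 15, 1653 (1872 left).
+365 (one year) → Feb 15, 1654 (1507 left).
+365 (one year) → Feb 15, 1655 (1142 left).
+365 (one year) → Feb 15, 1656 (777 left).
+366 (one year; includes Feb 29, 1656) → Feb 15, 1657 (411 left).
+365 (one year) → Feb 15, 1658 (46 left).
Feb has 28 days: +14 → Mar 1, 1658 (32 left).
Mar has 31 days: +31 → Apr 1, 1658 (1 left).
+1 → Apr 2, 1658.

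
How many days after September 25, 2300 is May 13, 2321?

7535

Sep 25, 2300 → Sep 25, 2301: 365 days.
Sep 25, 2301 → Sep 25, 2302: 365 days.
Sep 25, 2302 → Sep 25, 2303: 365 days.
Sep 25, 2303 → Sep 25, 2304: 366 days (Feb 29, 2304 is in that span).
Sep 25, 2304 → Sep 25, 2305: 365 days.
Sep 25, 2305 → Sep 25, 2306: 365 days.
Sep 25, 2306 → Sep 25, 2307: 365 days.
Sep 25, 2307 → Sep 25, 2308: 366 days (Feb 29, 2308 is in that span).
Sep 25, 2308 → Sep 25, 2309: 365 days.
Sep 25, 2309 → Sep 25, 2310: 365 days.
Sep 25, 2310 → Sep 25, 2311: 365 days.
Sep 25, 2311 → Sep 25, 2312: 366 days (Feb 29, 2312 is in that span).
Sep 25, 2312 → Sep 25, 2313: 365 days.
Sep 25, 2313 → Sep 25, 2314: 365 days.
Sep 25, 2314 → Sep 25, 2315: 365 days.
Sep 25, 2315 → Sep 25, 2316: 366 days (Feb 29, 2316 is in that span).
Sep 25, 2316 → Sep 25, 2317: 365 days.
Sep 25, 2317 → Sep 25, 2318: 365 days.
Sep 25, 2318 → Sep 25, 2319: 365 days.
Sep 25, 2319 → Sep 25, 2320: 366 days (Feb 29, 2320 is in that span).
Sep 25, 2320 → Oct 25, 2320: 30 days (September has 30).
Oct 25, 2320 → Nov 25, 2320: 31 days (October has 31).
Nov 25, 2320 → Dec 25, 2320: 30 days (November has 30).
Dec 25, 2320 → Jan 25, 2321: 31 days (December has 31).
Jan 25, 2321 → Feb 25, 2321: 31 days (January has 31).
Feb 25, 2321 → Mar 25, 2321: 28 days (February has 28).
Mar 25, 2321 → Apr 25, 2321: 31 days (March has 31).
Apr 25, 2321 → May 13, 2321: 18 days.
Total: 7535 days.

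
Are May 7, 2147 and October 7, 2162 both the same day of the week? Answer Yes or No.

From May 7, 2147 to Oct 7, 2162 is 5632 days.
5632 mod 7 = 4, so they are different weekdays.
(May 7, 2147 is a Sunday; Oct 7, 2162 is a Thursday.)

No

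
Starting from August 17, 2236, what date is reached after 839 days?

December 4, 2238

+365 (one year) → Aug 17, 2237 (474 left).
+365 (one year) → Aug 17, 2238 (109 left).
Aug has 31 days: +15 → Sep 1, 2238 (94 left).
Sep has 30 days: +30 → Oct 1, 2238 (64 left).
Oct has 31 days: +31 → Nov 1, 2238 (33 left).
Nov has 30 days: +30 → Dec 1, 2238 (3 left).
+3 → Dec 4, 2238.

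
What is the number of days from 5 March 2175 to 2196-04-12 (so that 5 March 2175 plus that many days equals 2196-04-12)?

7709

Mar 5, 2175 → Mar 5, 2176: 366 days (Feb 29, 2176 is in that span).
Mar 5, 2176 → Mar 5, 2177: 365 days.
Mar 5, 2177 → Mar 5, 2178: 365 days.
Mar 5, 2178 → Mar 5, 2179: 365 days.
Mar 5, 2179 → Mar 5, 2180: 366 days (Feb 29, 2180 is in that span).
Mar 5, 2180 → Mar 5, 2181: 365 days.
Mar 5, 2181 → Mar 5, 2182: 365 days.
Mar 5, 2182 → Mar 5, 2183: 365 days.
Mar 5, 2183 → Mar 5, 2184: 366 days (Feb 29, 2184 is in that span).
Mar 5, 2184 → Mar 5, 2185: 365 days.
Mar 5, 2185 → Mar 5, 2186: 365 days.
Mar 5, 2186 → Mar 5, 2187: 365 days.
Mar 5, 2187 → Mar 5, 2188: 366 days (Feb 29, 2188 is in that span).
Mar 5, 2188 → Mar 5, 2189: 365 days.
Mar 5, 2189 → Mar 5, 2190: 365 days.
Mar 5, 2190 → Mar 5, 2191: 365 days.
Mar 5, 2191 → Mar 5, 2192: 366 days (Feb 29, 2192 is in that span).
Mar 5, 2192 → Mar 5, 2193: 365 days.
Mar 5, 2193 → Mar 5, 2194: 365 days.
Mar 5, 2194 → Mar 5, 2195: 365 days.
Mar 5, 2195 → Mar 5, 2196: 366 days (Feb 29, 2196 is in that span).
Mar 5, 2196 → Apr 5, 2196: 31 days (March has 31).
Apr 5, 2196 → Apr 12, 2196: 7 days.
Total: 7709 days.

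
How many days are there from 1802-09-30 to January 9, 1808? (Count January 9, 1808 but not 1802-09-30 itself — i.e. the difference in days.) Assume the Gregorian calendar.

Sep 30, 1802 → Sep 30, 1803: 365 days.
Sep 30, 1803 → Sep 30, 1804: 366 days (Feb 29, 1804 is in that span).
Sep 30, 1804 → Sep 30, 1805: 365 days.
Sep 30, 1805 → Sep 30, 1806: 365 days.
Sep 30, 1806 → Sep 30, 1807: 365 days.
Sep 30, 1807 → Oct 30, 1807: 30 days (September has 30).
Oct 30, 1807 → Nov 30, 1807: 31 days (October has 31).
Nov 30, 1807 → Dec 30, 1807: 30 days (November has 30).
Dec 30, 1807 → Jan 9, 1808: 10 days.
Total: 1927 days.

1927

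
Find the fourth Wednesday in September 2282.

September 1, 2282 is a Friday.
The first Wednesday is therefore September 6 (5 days later).
The fourth Wednesday is 6 + 3×7 = September 27.

September 27, 2282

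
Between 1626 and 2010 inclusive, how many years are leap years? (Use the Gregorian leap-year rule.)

93

Multiples of 4 in [1626,2010]: 96.
Of those, multiples of 100: 4 (not leap unless ÷400).
Multiples of 400: 1.
Leap years = 96 − 4 + 1 = 93.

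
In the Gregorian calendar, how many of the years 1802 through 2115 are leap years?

Multiples of 4 in [1802,2115]: 78.
Of those, multiples of 100: 3 (not leap unless ÷400).
Multiples of 400: 1.
Leap years = 78 − 3 + 1 = 76.

76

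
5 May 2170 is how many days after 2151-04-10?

Apr 10, 2151 → Apr 10, 2152: 366 days (Feb 29, 2152 is in that span).
Apr 10, 2152 → Apr 10, 2153: 365 days.
Apr 10, 2153 → Apr 10, 2154: 365 days.
Apr 10, 2154 → Apr 10, 2155: 365 days.
Apr 10, 2155 → Apr 10, 2156: 366 days (Feb 29, 2156 is in that span).
Apr 10, 2156 → Apr 10, 2157: 365 days.
Apr 10, 2157 → Apr 10, 2158: 365 days.
Apr 10, 2158 → Apr 10, 2159: 365 days.
Apr 10, 2159 → Apr 10, 2160: 366 days (Feb 29, 2160 is in that span).
Apr 10, 2160 → Apr 10, 2161: 365 days.
Apr 10, 2161 → Apr 10, 2162: 365 days.
Apr 10, 2162 → Apr 10, 2163: 365 days.
Apr 10, 2163 → Apr 10, 2164: 366 days (Feb 29, 2164 is in that span).
Apr 10, 2164 → Apr 10, 2165: 365 days.
Apr 10, 2165 → Apr 10, 2166: 365 days.
Apr 10, 2166 → Apr 10, 2167: 365 days.
Apr 10, 2167 → Apr 10, 2168: 366 days (Feb 29, 2168 is in that span).
Apr 10, 2168 → Apr 10, 2169: 365 days.
Apr 10, 2169 → May 10, 2169: 30 days (April has 30).
May 10, 2169 → Jun 10, 2169: 31 days (May has 31).
Jun 10, 2169 → Jul 10, 2169: 30 days (June has 30).
Jul 10, 2169 → Aug 10, 2169: 31 days (July has 31).
Aug 10, 2169 → Sep 10, 2169: 31 days (August has 31).
Sep 10, 2169 → Oct 10, 2169: 30 days (September has 30).
Oct 10, 2169 → Nov 10, 2169: 31 days (October has 31).
Nov 10, 2169 → Dec 10, 2169: 30 days (November has 30).
Dec 10, 2169 → Jan 10, 2170: 31 days (December has 31).
Jan 10, 2170 → Feb 10, 2170: 31 days (January has 31).
Feb 10, 2170 → Mar 10, 2170: 28 days (February has 28).
Mar 10, 2170 → Apr 10, 2170: 31 days (March has 31).
Apr 10, 2170 → May 5, 2170: 25 days.
Total: 6965 days.

6965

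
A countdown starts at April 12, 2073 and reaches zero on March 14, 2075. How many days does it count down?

Apr 12, 2073 → Apr 12, 2074: 365 days.
Apr 12, 2074 → May 12, 2074: 30 days (April has 30).
May 12, 2074 → Jun 12, 2074: 31 days (May has 31).
Jun 12, 2074 → Jul 12, 2074: 30 days (June has 30).
Jul 12, 2074 → Aug 12, 2074: 31 days (July has 31).
Aug 12, 2074 → Sep 12, 2074: 31 days (August has 31).
Sep 12, 2074 → Oct 12, 2074: 30 days (September has 30).
Oct 12, 2074 → Nov 12, 2074: 31 days (October has 31).
Nov 12, 2074 → Dec 12, 2074: 30 days (November has 30).
Dec 12, 2074 → Jan 12, 2075: 31 days (December has 31).
Jan 12, 2075 → Feb 12, 2075: 31 days (January has 31).
Feb 12, 2075 → Mar 12, 2075: 28 days (February has 28).
Mar 12, 2075 → Mar 14, 2075: 2 days.
Total: 701 days.

701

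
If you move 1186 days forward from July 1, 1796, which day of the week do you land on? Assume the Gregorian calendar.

Monday

First find the weekday of Jul 1, 1796. Doomsday rule: the anchor day for the 1700s is Sunday. For year 96: 96÷12 = 8 r 0, and 0÷4 = 0, so 8+0+0 = 8.
Sunday + 8 ≡ Monday — that's 1796's doomsday.
In July the doomsday date is Jul 11.
Jul 1 is 10 days before Jul 11; 10 mod 7 = 3, so Monday − 3 = Friday.
1186 mod 7 = 3, so 1186 days after a Friday is Friday + 3 = Monday.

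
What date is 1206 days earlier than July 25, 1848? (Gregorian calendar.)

April 6, 1845

−366 (one year; includes Feb 29, 1848) → Jul 25, 1847 (840 left).
−365 (one year) → Jul 25, 1846 (475 left).
−365 (one year) → Jul 25, 1845 (110 left).
−25 → Jun 30, 1845 (end of Jun, 30 days; 85 left).
−30 → May 31, 1845 (end of May, 31 days; 55 left).
−31 → Apr 30, 1845 (end of Apr, 30 days; 24 left).
−24 → Apr 6, 1845.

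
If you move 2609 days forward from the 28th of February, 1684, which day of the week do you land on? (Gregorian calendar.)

Saturday

First find the weekday of Feb 28, 1684. Doomsday rule: the anchor day for the 1600s is Tuesday. For year 84: 84÷12 = 7 r 0, and 0÷4 = 0, so 7+0+0 = 7.
Tuesday + 7 ≡ Tuesday — that's 1684's doomsday.
In February the doomsday date is Feb 29 (1684 is a leap year (divisible by 4)).
Feb 28 is 1 day before Feb 29; 1 mod 7 = 1, so Tuesday − 1 = Monday.
2609 mod 7 = 5, so 2609 days after a Monday is Monday + 5 = Saturday.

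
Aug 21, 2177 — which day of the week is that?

Doomsday rule: the anchor day for the 2100s is Sunday. For year 77: 77÷12 = 6 r 5, and 5÷4 = 1, so 6+5+1 = 12.
Sunday + 12 ≡ Friday — that's 2177's doomsday.
In August the doomsday date is Aug 8.
Aug 21 is 13 days after Aug 8; 13 mod 7 = 6, so Friday + 6 = Thursday.

Thursday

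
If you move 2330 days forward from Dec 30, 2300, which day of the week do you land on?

Dec 30, 2300 is a Sunday.
2330 mod 7 = 6, so 2330 days after a Sunday is Sunday + 6 = Saturday.

Saturday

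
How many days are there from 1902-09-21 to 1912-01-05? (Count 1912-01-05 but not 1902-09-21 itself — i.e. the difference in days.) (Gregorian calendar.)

3393

Sep 21, 1902 → Sep 21, 1903: 365 days.
Sep 21, 1903 → Sep 21, 1904: 366 days (Feb 29, 1904 is in that span).
Sep 21, 1904 → Sep 21, 1905: 365 days.
Sep 21, 1905 → Sep 21, 1906: 365 days.
Sep 21, 1906 → Sep 21, 1907: 365 days.
Sep 21, 1907 → Sep 21, 1908: 366 days (Feb 29, 1908 is in that span).
Sep 21, 1908 → Sep 21, 1909: 365 days.
Sep 21, 1909 → Sep 21, 1910: 365 days.
Sep 21, 1910 → Sep 21, 1911: 365 days.
Sep 21, 1911 → Oct 21, 1911: 30 days (September has 30).
Oct 21, 1911 → Nov 21, 1911: 31 days (October has 31).
Nov 21, 1911 → Dec 21, 1911: 30 days (November has 30).
Dec 21, 1911 → Jan 5, 1912: 15 days.
Total: 3393 days.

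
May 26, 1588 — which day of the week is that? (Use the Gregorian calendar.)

Doomsday rule: the anchor day for the 1500s is Wednesday. For year 88: 88÷12 = 7 r 4, and 4÷4 = 1, so 7+4+1 = 12.
Wednesday + 12 ≡ Monday — that's 1588's doomsday.
In May the doomsday date is May 9.
May 26 is 17 days after May 9; 17 mod 7 = 3, so Monday + 3 = Thursday.

Thursday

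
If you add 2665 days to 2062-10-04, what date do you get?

January 20, 2070

+365 (one year) → Oct 4, 2063 (2300 left).
+366 (one year; includes Feb 29, 2064) → Oct 4, 2064 (1934 left).
+365 (one year) → Oct 4, 2065 (1569 left).
+365 (one year) → Oct 4, 2066 (1204 left).
+365 (one year) → Oct 4, 2067 (839 left).
+366 (one year; includes Feb 29, 2068) → Oct 4, 2068 (473 left).
+365 (one year) → Oct 4, 2069 (108 left).
Oct has 31 days: +28 → Nov 1, 2069 (80 left).
Nov has 30 days: +30 → Dec 1, 2069 (50 left).
Dec has 31 days: +31 → Jan 1, 2070 (19 left).
+19 → Jan 20, 2070.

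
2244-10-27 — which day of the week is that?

Doomsday rule: the anchor day for the 2200s is Friday. For year 44: 44÷12 = 3 r 8, and 8÷4 = 2, so 3+8+2 = 13.
Friday + 13 ≡ Thursday — that's 2244's doomsday.
In October the doomsday date is Oct 10.
Oct 27 is 17 days after Oct 10; 17 mod 7 = 3, so Thursday + 3 = Sunday.

Sunday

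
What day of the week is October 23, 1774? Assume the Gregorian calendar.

Sunday

Doomsday rule: the anchor day for the 1700s is Sunday. For year 74: 74÷12 = 6 r 2, and 2÷4 = 0, so 6+2+0 = 8.
Sunday + 8 ≡ Monday — that's 1774's doomsday.
In October the doomsday date is Oct 10.
Oct 23 is 13 days after Oct 10; 13 mod 7 = 6, so Monday + 6 = Sunday.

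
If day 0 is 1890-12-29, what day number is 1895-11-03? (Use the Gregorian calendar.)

1770

Dec 29, 1890 → Dec 29, 1891: 365 days.
Dec 29, 1891 → Dec 29, 1892: 366 days (Feb 29, 1892 is in that span).
Dec 29, 1892 → Dec 29, 1893: 365 days.
Dec 29, 1893 → Dec 29, 1894: 365 days.
Dec 29, 1894 → Jan 29, 1895: 31 days (December has 31).
Jan 29, 1895 → Feb 28, 1895: 30 days (January has 31).
Feb 28, 1895 → Mar 28, 1895: 28 days (February has 28).
Mar 28, 1895 → Apr 28, 1895: 31 days (March has 31).
Apr 28, 1895 → May 28, 1895: 30 days (April has 30).
May 28, 1895 → Jun 28, 1895: 31 days (May has 31).
Jun 28, 1895 → Jul 28, 1895: 30 days (June has 30).
Jul 28, 1895 → Aug 28, 1895: 31 days (July has 31).
Aug 28, 1895 → Sep 28, 1895: 31 days (August has 31).
Sep 28, 1895 → Oct 28, 1895: 30 days (September has 30).
Oct 28, 1895 → Nov 3, 1895: 6 days.
Total: 1770 days.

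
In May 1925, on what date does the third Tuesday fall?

May 19, 1925

May 1, 1925 is a Friday.
The first Tuesday is therefore May 5 (4 days later).
The third Tuesday is 5 + 2×7 = May 19.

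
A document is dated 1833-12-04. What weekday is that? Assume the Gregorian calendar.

Wednesday

Doomsday rule: the anchor day for the 1800s is Friday. For year 33: 33÷12 = 2 r 9, and 9÷4 = 2, so 2+9+2 = 13.
Friday + 13 ≡ Thursday — that's 1833's doomsday.
In December the doomsday date is Dec 12.
Dec 4 is 8 days before Dec 12; 8 mod 7 = 1, so Thursday − 1 = Wednesday.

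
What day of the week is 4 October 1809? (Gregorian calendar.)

Doomsday rule: the anchor day for the 1800s is Friday. For year 09: 9÷12 = 0 r 9, and 9÷4 = 2, so 0+9+2 = 11.
Friday + 11 ≡ Tuesday — that's 1809's doomsday.
In October the doomsday date is Oct 10.
Oct 4 is 6 days before Oct 10; 6 mod 7 = 6, so Tuesday − 6 = Wednesday.

Wednesday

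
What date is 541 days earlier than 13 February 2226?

August 21, 2224

−365 (one year) → Feb 13, 2225 (176 left).
−13 → Jan 31, 2225 (end of Jan, 31 days; 163 left).
−31 → Dec 31, 2224 (end of Dec, 31 days; 132 left).
−31 → Nov 30, 2224 (end of Nov, 30 days; 101 left).
−30 → Oct 31, 2224 (end of Oct, 31 days; 71 left).
−31 → Sep 30, 2224 (end of Sep, 30 days; 40 left).
−30 → Aug 31, 2224 (end of Aug, 31 days; 10 left).
−10 → Aug 21, 2224.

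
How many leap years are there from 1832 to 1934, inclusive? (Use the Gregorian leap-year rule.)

25

Multiples of 4 in [1832,1934]: 26.
Of those, multiples of 100: 1 (not leap unless ÷400).
Multiples of 400: 0.
Leap years = 26 − 1 + 0 = 25.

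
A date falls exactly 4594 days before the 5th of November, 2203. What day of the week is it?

Thursday

Nov 5, 2203 is a Saturday.
4594 mod 7 = 2, so 4594 days before a Saturday is Saturday − 2 = Thursday.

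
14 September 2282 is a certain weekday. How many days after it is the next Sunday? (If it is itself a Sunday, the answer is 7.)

3

Sep 14, 2282 is a Thursday.
From Thursday to the next Sunday is 3 days.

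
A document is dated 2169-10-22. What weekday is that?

Doomsday rule: the anchor day for the 2100s is Sunday. For year 69: 69÷12 = 5 r 9, and 9÷4 = 2, so 5+9+2 = 16.
Sunday + 16 ≡ Tuesday — that's 2169's doomsday.
In October the doomsday date is Oct 10.
Oct 22 is 12 days after Oct 10; 12 mod 7 = 5, so Tuesday + 5 = Sunday.

Sunday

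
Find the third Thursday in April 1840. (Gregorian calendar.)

April 1, 1840 is a Wednesday.
The first Thursday is therefore April 2 (1 days later).
The third Thursday is 2 + 2×7 = April 16.

April 16, 1840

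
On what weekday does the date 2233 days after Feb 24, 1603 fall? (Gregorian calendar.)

First find the weekday of Feb 24, 1603. Doomsday rule: the anchor day for the 1600s is Tuesday. For year 03: 3÷12 = 0 r 3, and 3÷4 = 0, so 0+3+0 = 3.
Tuesday + 3 ≡ Friday — that's 1603's doomsday.
In February the doomsday date is Feb 28 (1603 is not a leap year).
Feb 24 is 4 days before Feb 28; 4 mod 7 = 4, so Friday − 4 = Monday.
2233 mod 7 = 0, so 2233 days after a Monday is Monday + 0 = Monday.

Monday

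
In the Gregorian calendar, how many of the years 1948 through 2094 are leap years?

37

Multiples of 4 in [1948,2094]: 37.
Of those, multiples of 100: 1 (not leap unless ÷400).
Multiples of 400: 1.
Leap years = 37 − 1 + 1 = 37.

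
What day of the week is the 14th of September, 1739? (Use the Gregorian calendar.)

Doomsday rule: the anchor day for the 1700s is Sunday. For year 39: 39÷12 = 3 r 3, and 3÷4 = 0, so 3+3+0 = 6.
Sunday + 6 ≡ Saturday — that's 1739's doomsday.
In September the doomsday date is Sep 5.
Sep 14 is 9 days after Sep 5; 9 mod 7 = 2, so Saturday + 2 = Monday.

Monday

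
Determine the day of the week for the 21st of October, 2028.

Saturday

Doomsday rule: the anchor day for the 2000s is Tuesday. For year 28: 28÷12 = 2 r 4, and 4÷4 = 1, so 2+4+1 = 7.
Tuesday + 7 ≡ Tuesday — that's 2028's doomsday.
In October the doomsday date is Oct 10.
Oct 21 is 11 days after Oct 10; 11 mod 7 = 4, so Tuesday + 4 = Saturday.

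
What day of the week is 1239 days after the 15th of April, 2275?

Thursday

Apr 15, 2275 is a Thursday.
1239 mod 7 = 0, so 1239 days after a Thursday is Thursday + 0 = Thursday.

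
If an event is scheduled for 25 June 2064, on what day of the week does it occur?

Wednesday

January 1, 2064 is a Tuesday.
Jan 1, 2064 → Feb 1, 2064: 31 days (January has 31).
Feb 1, 2064 → Mar 1, 2064: 29 days (February has 29).
Mar 1, 2064 → Apr 1, 2064: 31 days (March has 31).
Apr 1, 2064 → May 1, 2064: 30 days (April has 30).
May 1, 2064 → Jun 1, 2064: 31 days (May has 31).
Jun 1, 2064 → Jun 25, 2064: 24 days.
Total: 176 days.
176 mod 7 = 1, so Tuesday + 1 = Wednesday.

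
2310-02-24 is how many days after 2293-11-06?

Nov 6, 2293 → Nov 6, 2294: 365 days.
Nov 6, 2294 → Nov 6, 2295: 365 days.
Nov 6, 2295 → Nov 6, 2296: 366 days (Feb 29, 2296 is in that span).
Nov 6, 2296 → Nov 6, 2297: 365 days.
Nov 6, 2297 → Nov 6, 2298: 365 days.
Nov 6, 2298 → Nov 6, 2299: 365 days.
Nov 6, 2299 → Nov 6, 2300: 365 days.
Nov 6, 2300 → Nov 6, 2301: 365 days.
Nov 6, 2301 → Nov 6, 2302: 365 days.
Nov 6, 2302 → Nov 6, 2303: 365 days.
Nov 6, 2303 → Nov 6, 2304: 366 days (Feb 29, 2304 is in that span).
Nov 6, 2304 → Nov 6, 2305: 365 days.
Nov 6, 2305 → Nov 6, 2306: 365 days.
Nov 6, 2306 → Nov 6, 2307: 365 days.
Nov 6, 2307 → Nov 6, 2308: 366 days (Feb 29, 2308 is in that span).
Nov 6, 2308 → Nov 6, 2309: 365 days.
Nov 6, 2309 → Dec 6, 2309: 30 days (November has 30).
Dec 6, 2309 → Jan 6, 2310: 31 days (December has 31).
Jan 6, 2310 → Feb 6, 2310: 31 days (January has 31).
Feb 6, 2310 → Feb 24, 2310: 18 days.
Total: 5953 days.

5953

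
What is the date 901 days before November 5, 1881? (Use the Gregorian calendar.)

−365 (one year) → Nov 5, 1880 (536 left).
−366 (one year; includes Feb 29, 1880) → Nov 5, 1879 (170 left).
−5 → Oct 31, 1879 (end of Oct, 31 days; 165 left).
−31 → Sep 30, 1879 (end of Sep, 30 days; 134 left).
−30 → Aug 31, 1879 (end of Aug, 31 days; 104 left).
−31 → Jul 31, 1879 (end of Jul, 31 days; 73 left).
−31 → Jun 30, 1879 (end of Jun, 30 days; 42 left).
−30 → May 31, 1879 (end of May, 31 days; 12 left).
−12 → May 19, 1879.

May 19, 1879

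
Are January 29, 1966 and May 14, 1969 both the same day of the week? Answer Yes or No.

From Jan 29, 1966 to May 14, 1969 is 1201 days.
1201 mod 7 = 4, so they are different weekdays.
(Jan 29, 1966 is a Saturday; May 14, 1969 is a Wednesday.)

No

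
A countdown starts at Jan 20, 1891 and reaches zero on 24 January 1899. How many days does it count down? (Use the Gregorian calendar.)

Jan 20, 1891 → Jan 20, 1892: 365 days.
Jan 20, 1892 → Jan 20, 1893: 366 days (Feb 29, 1892 is in that span).
Jan 20, 1893 → Jan 20, 1894: 365 days.
Jan 20, 1894 → Jan 20, 1895: 365 days.
Jan 20, 1895 → Jan 20, 1896: 365 days.
Jan 20, 1896 → Jan 20, 1897: 366 days (Feb 29, 1896 is in that span).
Jan 20, 1897 → Jan 20, 1898: 365 days.
Jan 20, 1898 → Feb 20, 1898: 31 days (January has 31).
Feb 20, 1898 → Mar 20, 1898: 28 days (February has 28).
Mar 20, 1898 → Apr 20, 1898: 31 days (March has 31).
Apr 20, 1898 → May 20, 1898: 30 days (April has 30).
May 20, 1898 → Jun 20, 1898: 31 days (May has 31).
Jun 20, 1898 → Jul 20, 1898: 30 days (June has 30).
Jul 20, 1898 → Aug 20, 1898: 31 days (July has 31).
Aug 20, 1898 → Sep 20, 1898: 31 days (August has 31).
Sep 20, 1898 → Oct 20, 1898: 30 days (September has 30).
Oct 20, 1898 → Nov 20, 1898: 31 days (October has 31).
Nov 20, 1898 → Dec 20, 1898: 30 days (November has 30).
Dec 20, 1898 → Jan 20, 1899: 31 days (December has 31).
Jan 20, 1899 → Jan 24, 1899: 4 days.
Total: 2926 days.

2926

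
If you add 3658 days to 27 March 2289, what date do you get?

April 2, 2299

+365 (one year) → Mar 27, 2290 (3293 left).
+365 (one year) → Mar 27, 2291 (2928 left).
+366 (one year; includes Feb 29, 2292) → Mar 27, 2292 (2562 left).
+365 (one year) → Mar 27, 2293 (2197 left).
+365 (one year) → Mar 27, 2294 (1832 left).
+365 (one year) → Mar 27, 2295 (1467 left).
+366 (one year; includes Feb 29, 2296) → Mar 27, 2296 (1101 left).
+365 (one year) → Mar 27, 2297 (736 left).
+365 (one year) → Mar 27, 2298 (371 left).
Mar has 31 days: +5 → Apr 1, 2298 (366 left).
Apr has 30 days: +30 → May 1, 2298 (336 left).
May has 31 days: +31 → Jun 1, 2298 (305 left).
Jun has 30 days: +30 → Jul 1, 2298 (275 left).
Jul has 31 days: +31 → Aug 1, 2298 (244 left).
Aug has 31 days: +31 → Sep 1, 2298 (213 left).
Sep has 30 days: +30 → Oct 1, 2298 (183 left).
Oct has 31 days: +31 → Nov 1, 2298 (152 left).
Nov has 30 days: +30 → Dec 1, 2298 (122 left).
Dec has 31 days: +31 → Jan 1, 2299 (91 left).
Jan has 31 days: +31 → Feb 1, 2299 (60 left).
Feb has 28 days: +28 → Mar 1, 2299 (32 left).
Mar has 31 days: +31 → Apr 1, 2299 (1 left).
+1 → Apr 2, 2299.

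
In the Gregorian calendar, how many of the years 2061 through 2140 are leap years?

Multiples of 4 in [2061,2140]: 20.
Of those, multiples of 100: 1 (not leap unless ÷400).
Multiples of 400: 0.
Leap years = 20 − 1 + 0 = 19.

19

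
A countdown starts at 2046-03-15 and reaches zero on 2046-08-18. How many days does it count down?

156

Mar 15, 2046 → Apr 15, 2046: 31 days (March has 31).
Apr 15, 2046 → May 15, 2046: 30 days (April has 30).
May 15, 2046 → Jun 15, 2046: 31 days (May has 31).
Jun 15, 2046 → Jul 15, 2046: 30 days (June has 30).
Jul 15, 2046 → Aug 15, 2046: 31 days (July has 31).
Aug 15, 2046 → Aug 18, 2046: 3 days.
Total: 156 days.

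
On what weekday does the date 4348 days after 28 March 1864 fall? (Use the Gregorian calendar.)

Tuesday

First find the weekday of Mar 28, 1864. Doomsday rule: the anchor day for the 1800s is Friday. For year 64: 64÷12 = 5 r 4, and 4÷4 = 1, so 5+4+1 = 10.
Friday + 10 ≡ Monday — that's 1864's doomsday.
In March the doomsday date is Mar 14.
Mar 28 is 14 days after Mar 14; 14 mod 7 = 0, so Monday + 0 = Monday.
4348 mod 7 = 1, so 4348 days after a Monday is Monday + 1 = Tuesday.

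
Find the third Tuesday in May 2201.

May 19, 2201

May 1, 2201 is a Friday.
The first Tuesday is therefore May 5 (4 days later).
The third Tuesday is 5 + 2×7 = May 19.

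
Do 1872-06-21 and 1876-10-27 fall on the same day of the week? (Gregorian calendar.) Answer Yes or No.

Yes

From Jun 21, 1872 to Oct 27, 1876 is 1589 days.
1589 mod 7 = 0, so they are the same weekday.
(Jun 21, 1872 is a Friday; Oct 27, 1876 is a Friday.)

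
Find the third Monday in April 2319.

April 1, 2319 is a Tuesday.
The first Monday is therefore April 7 (6 days later).
The third Monday is 7 + 2×7 = April 21.

April 21, 2319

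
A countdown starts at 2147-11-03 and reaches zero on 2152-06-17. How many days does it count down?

Nov 3, 2147 → Nov 3, 2148: 366 days (Feb 29, 2148 is in that span).
Nov 3, 2148 → Nov 3, 2149: 365 days.
Nov 3, 2149 → Nov 3, 2150: 365 days.
Nov 3, 2150 → Nov 3, 2151: 365 days.
Nov 3, 2151 → Dec 3, 2151: 30 days (November has 30).
Dec 3, 2151 → Jan 3, 2152: 31 days (December has 31).
Jan 3, 2152 → Feb 3, 2152: 31 days (January has 31).
Feb 3, 2152 → Mar 3, 2152: 29 days (February has 29).
Mar 3, 2152 → Apr 3, 2152: 31 days (March has 31).
Apr 3, 2152 → May 3, 2152: 30 days (April has 30).
May 3, 2152 → Jun 3, 2152: 31 days (May has 31).
Jun 3, 2152 → Jun 17, 2152: 14 days.
Total: 1688 days.

1688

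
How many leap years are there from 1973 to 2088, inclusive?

Multiples of 4 in [1973,2088]: 29.
Of those, multiples of 100: 1 (not leap unless ÷400).
Multiples of 400: 1.
Leap years = 29 − 1 + 1 = 29.

29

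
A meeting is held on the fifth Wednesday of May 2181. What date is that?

May 30, 2181

May 1, 2181 is a Tuesday.
The first Wednesday is therefore May 2 (1 days later).
The fifth Wednesday is 2 + 4×7 = May 30.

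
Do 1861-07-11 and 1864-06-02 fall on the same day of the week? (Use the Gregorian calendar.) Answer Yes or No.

From Jul 11, 1861 to Jun 2, 1864 is 1057 days.
1057 mod 7 = 0, so they are the same weekday.
(Jul 11, 1861 is a Thursday; Jun 2, 1864 is a Thursday.)

Yes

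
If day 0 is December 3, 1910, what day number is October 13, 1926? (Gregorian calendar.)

Dec 3, 1910 → Dec 3, 1911: 365 days.
Dec 3, 1911 → Dec 3, 1912: 366 days (Feb 29, 1912 is in that span).
Dec 3, 1912 → Dec 3, 1913: 365 days.
Dec 3, 1913 → Dec 3, 1914: 365 days.
Dec 3, 1914 → Dec 3, 1915: 365 days.
Dec 3, 1915 → Dec 3, 1916: 366 days (Feb 29, 1916 is in that span).
Dec 3, 1916 → Dec 3, 1917: 365 days.
Dec 3, 1917 → Dec 3, 1918: 365 days.
Dec 3, 1918 → Dec 3, 1919: 365 days.
Dec 3, 1919 → Dec 3, 1920: 366 days (Feb 29, 1920 is in that span).
Dec 3, 1920 → Dec 3, 1921: 365 days.
Dec 3, 1921 → Dec 3, 1922: 365 days.
Dec 3, 1922 → Dec 3, 1923: 365 days.
Dec 3, 1923 → Dec 3, 1924: 366 days (Feb 29, 1924 is in that span).
Dec 3, 1924 → Dec 3, 1925: 365 days.
Dec 3, 1925 → Jan 3, 1926: 31 days (December has 31).
Jan 3, 1926 → Feb 3, 1926: 31 days (January has 31).
Feb 3, 1926 → Mar 3, 1926: 28 days (February has 28).
Mar 3, 1926 → Apr 3, 1926: 31 days (March has 31).
Apr 3, 1926 → May 3, 1926: 30 days (April has 30).
May 3, 1926 → Jun 3, 1926: 31 days (May has 31).
Jun 3, 1926 → Jul 3, 1926: 30 days (June has 30).
Jul 3, 1926 → Aug 3, 1926: 31 days (July has 31).
Aug 3, 1926 → Sep 3, 1926: 31 days (August has 31).
Sep 3, 1926 → Oct 3, 1926: 30 days (September has 30).
Oct 3, 1926 → Oct 13, 1926: 10 days.
Total: 5793 days.

5793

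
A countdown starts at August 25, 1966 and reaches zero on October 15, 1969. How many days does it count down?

Aug 25, 1966 → Aug 25, 1967: 365 days.
Aug 25, 1967 → Aug 25, 1968: 366 days (Feb 29, 1968 is in that span).
Aug 25, 1968 → Aug 25, 1969: 365 days.
Aug 25, 1969 → Sep 25, 1969: 31 days (August has 31).
Sep 25, 1969 → Oct 15, 1969: 20 days.
Total: 1147 days.

1147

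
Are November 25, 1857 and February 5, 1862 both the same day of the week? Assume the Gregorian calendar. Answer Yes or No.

From Nov 25, 1857 to Feb 5, 1862 is 1533 days.
1533 mod 7 = 0, so they are the same weekday.
(Nov 25, 1857 is a Wednesday; Feb 5, 1862 is a Wednesday.)

Yes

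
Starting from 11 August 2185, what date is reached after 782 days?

October 2, 2187

+365 (one year) → Aug 11, 2186 (417 left).
+365 (one year) → Aug 11, 2187 (52 left).
Aug has 31 days: +21 → Sep 1, 2187 (31 left).
Sep has 30 days: +30 → Oct 1, 2187 (1 left).
+1 → Oct 2, 2187.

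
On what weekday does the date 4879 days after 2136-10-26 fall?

Oct 26, 2136 is a Friday.
4879 mod 7 = 0, so 4879 days after a Friday is Friday + 0 = Friday.

Friday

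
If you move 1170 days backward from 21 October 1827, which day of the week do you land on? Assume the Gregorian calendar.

Saturday

Oct 21, 1827 is a Sunday.
1170 mod 7 = 1, so 1170 days before a Sunday is Sunday − 1 = Saturday.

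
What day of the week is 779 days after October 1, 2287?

First find the weekday of Oct 1, 2287. Doomsday rule: the anchor day for the 2200s is Friday. For year 87: 87÷12 = 7 r 3, and 3÷4 = 0, so 7+3+0 = 10.
Friday + 10 ≡ Monday — that's 2287's doomsday.
In October the doomsday date is Oct 10.
Oct 1 is 9 days before Oct 10; 9 mod 7 = 2, so Monday − 2 = Saturday.
779 mod 7 = 2, so 779 days after a Saturday is Saturday + 2 = Monday.

Monday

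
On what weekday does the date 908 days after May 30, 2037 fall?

First find the weekday of May 30, 2037. Doomsday rule: the anchor day for the 2000s is Tuesday. For year 37: 37÷12 = 3 r 1, and 1÷4 = 0, so 3+1+0 = 4.
Tuesday + 4 ≡ Saturday — that's 2037's doomsday.
In May the doomsday date is May 9.
May 30 is 21 days after May 9; 21 mod 7 = 0, so Saturday + 0 = Saturday.
908 mod 7 = 5, so 908 days after a Saturday is Saturday + 5 = Thursday.

Thursday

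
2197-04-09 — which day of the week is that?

Doomsday rule: the anchor day for the 2100s is Sunday. For year 97: 97÷12 = 8 r 1, and 1÷4 = 0, so 8+1+0 = 9.
Sunday + 9 ≡ Tuesday — that's 2197's doomsday.
In April the doomsday date is Apr 4.
Apr 9 is 5 days after Apr 4; 5 mod 7 = 5, so Tuesday + 5 = Sunday.

Sunday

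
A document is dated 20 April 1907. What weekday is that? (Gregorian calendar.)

Doomsday rule: the anchor day for the 1900s is Wednesday. For year 07: 7÷12 = 0 r 7, and 7÷4 = 1, so 0+7+1 = 8.
Wednesday + 8 ≡ Thursday — that's 1907's doomsday.
In April the doomsday date is Apr 4.
Apr 20 is 16 days after Apr 4; 16 mod 7 = 2, so Thursday + 2 = Saturday.

Saturday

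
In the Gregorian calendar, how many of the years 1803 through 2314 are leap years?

124

Multiples of 4 in [1803,2314]: 128.
Of those, multiples of 100: 5 (not leap unless ÷400).
Multiples of 400: 1.
Leap years = 128 − 5 + 1 = 124.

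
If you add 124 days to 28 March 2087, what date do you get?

July 30, 2087

Mar has 31 days: +4 → Apr 1, 2087 (120 left).
Apr has 30 days: +30 → May 1, 2087 (90 left).
May has 31 days: +31 → Jun 1, 2087 (59 left).
Jun has 30 days: +30 → Jul 1, 2087 (29 left).
+29 → Jul 30, 2087.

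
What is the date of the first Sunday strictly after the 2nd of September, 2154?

Sep 2, 2154 is a Monday.
From Monday to the next Sunday is 6 days.
Sep 2, 2154 + 6 = Sep 8, 2154.

September 8, 2154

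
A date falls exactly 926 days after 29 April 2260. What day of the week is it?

Tuesday

First find the weekday of Apr 29, 2260. Doomsday rule: the anchor day for the 2200s is Friday. For year 60: 60÷12 = 5 r 0, and 0÷4 = 0, so 5+0+0 = 5.
Friday + 5 ≡ Wednesday — that's 2260's doomsday.
In April the doomsday date is Apr 4.
Apr 29 is 25 days after Apr 4; 25 mod 7 = 4, so Wednesday + 4 = Sunday.
926 mod 7 = 2, so 926 days after a Sunday is Sunday + 2 = Tuesday.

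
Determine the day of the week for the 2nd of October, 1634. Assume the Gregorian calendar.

Doomsday rule: the anchor day for the 1600s is Tuesday. For year 34: 34÷12 = 2 r 10, and 10÷4 = 2, so 2+10+2 = 14.
Tuesday + 14 ≡ Tuesday — that's 1634's doomsday.
In October the doomsday date is Oct 10.
Oct 2 is 8 days before Oct 10; 8 mod 7 = 1, so Tuesday − 1 = Monday.

Monday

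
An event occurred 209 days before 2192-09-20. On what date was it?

February 24, 2192

−20 → Aug 31, 2192 (end of Aug, 31 days; 189 left).
−31 → Jul 31, 2192 (end of Jul, 31 days; 158 left).
−31 → Jun 30, 2192 (end of Jun, 30 days; 127 left).
−30 → May 31, 2192 (end of May, 31 days; 97 left).
−31 → Apr 30, 2192 (end of Apr, 30 days; 66 left).
−30 → Mar 31, 2192 (end of Mar, 31 days; 36 left).
−31 → Feb 29, 2192 (end of Feb, 29 days; 5 left).
−5 → Feb 24, 2192.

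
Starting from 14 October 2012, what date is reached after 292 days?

August 2, 2013

Oct has 31 days: +18 → Nov 1, 2012 (274 left).
Nov has 30 days: +30 → Dec 1, 2012 (244 left).
Dec has 31 days: +31 → Jan 1, 2013 (213 left).
Jan has 31 days: +31 → Feb 1, 2013 (182 left).
Feb has 28 days: +28 → Mar 1, 2013 (154 left).
Mar has 31 days: +31 → Apr 1, 2013 (123 left).
Apr has 30 days: +30 → May 1, 2013 (93 left).
May has 31 days: +31 → Jun 1, 2013 (62 left).
Jun has 30 days: +30 → Jul 1, 2013 (32 left).
Jul has 31 days: +31 → Aug 1, 2013 (1 left).
+1 → Aug 2, 2013.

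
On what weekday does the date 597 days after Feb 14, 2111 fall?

Monday

Feb 14, 2111 is a Saturday.
597 mod 7 = 2, so 597 days after a Saturday is Saturday + 2 = Monday.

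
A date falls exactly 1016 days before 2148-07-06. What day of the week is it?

Friday

First find the weekday of Jul 6, 2148. Doomsday rule: the anchor day for the 2100s is Sunday. For year 48: 48÷12 = 4 r 0, and 0÷4 = 0, so 4+0+0 = 4.
Sunday + 4 ≡ Thursday — that's 2148's doomsday.
In July the doomsday date is Jul 11.
Jul 6 is 5 days before Jul 11; 5 mod 7 = 5, so Thursday − 5 = Saturday.
1016 mod 7 = 1, so 1016 days before a Saturday is Saturday − 1 = Friday.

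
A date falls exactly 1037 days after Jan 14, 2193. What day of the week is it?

Tuesday

First find the weekday of Jan 14, 2193. Doomsday rule: the anchor day for the 2100s is Sunday. For year 93: 93÷12 = 7 r 9, and 9÷4 = 2, so 7+9+2 = 18.
Sunday + 18 ≡ Thursday — that's 2193's doomsday.
In January the doomsday date is Jan 3 (2193 is not a leap year).
Jan 14 is 11 days after Jan 3; 11 mod 7 = 4, so Thursday + 4 = Monday.
1037 mod 7 = 1, so 1037 days after a Monday is Monday + 1 = Tuesday.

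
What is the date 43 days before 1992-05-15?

−15 → Apr 30, 1992 (end of Apr, 30 days; 28 left).
−28 → Apr 2, 1992.

April 2, 1992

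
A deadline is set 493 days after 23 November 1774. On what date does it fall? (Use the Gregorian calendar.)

+365 (one year) → Nov 23, 1775 (128 left).
Nov has 30 days: +8 → Dec 1, 1775 (120 left).
Dec has 31 days: +31 → Jan 1, 1776 (89 left).
Jan has 31 days: +31 → Feb 1, 1776 (58 left).
Feb has 29 days: +29 → Mar 1, 1776 (29 left).
+29 → Mar 30, 1776.

March 30, 1776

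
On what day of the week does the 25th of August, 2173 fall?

Wednesday

Doomsday rule: the anchor day for the 2100s is Sunday. For year 73: 73÷12 = 6 r 1, and 1÷4 = 0, so 6+1+0 = 7.
Sunday + 7 ≡ Sunday — that's 2173's doomsday.
In August the doomsday date is Aug 8.
Aug 25 is 17 days after Aug 8; 17 mod 7 = 3, so Sunday + 3 = Wednesday.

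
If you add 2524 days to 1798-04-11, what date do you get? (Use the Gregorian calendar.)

+365 (one year) → Apr 11, 1799 (2159 left).
+365 (one year) → Apr 11, 1800 (1794 left).
+365 (one year) → Apr 11, 1801 (1429 left).
+365 (one year) → Apr 11, 1802 (1064 left).
+365 (one year) → Apr 11, 1803 (699 left).
+366 (one year; includes Feb 29, 1804) → Apr 11, 1804 (333 left).
Apr has 30 days: +20 → May 1, 1804 (313 left).
May has 31 days: +31 → Jun 1, 1804 (282 left).
Jun has 30 days: +30 → Jul 1, 1804 (252 left).
Jul has 31 days: +31 → Aug 1, 1804 (221 left).
Aug has 31 days: +31 → Sep 1, 1804 (190 left).
Sep has 30 days: +30 → Oct 1, 1804 (160 left).
Oct has 31 days: +31 → Nov 1, 1804 (129 left).
Nov has 30 days: +30 → Dec 1, 1804 (99 left).
Dec has 31 days: +31 → Jan 1, 1805 (68 left).
Jan has 31 days: +31 → Feb 1, 1805 (37 left).
Feb has 28 days: +28 → Mar 1, 1805 (9 left).
+9 → Mar 10, 1805.

March 10, 1805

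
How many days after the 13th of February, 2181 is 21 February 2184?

Feb 13, 2181 → Feb 13, 2182: 365 days.
Feb 13, 2182 → Feb 13, 2183: 365 days.
Feb 13, 2183 → Mar 13, 2183: 28 days (February has 28).
Mar 13, 2183 → Apr 13, 2183: 31 days (March has 31).
Apr 13, 2183 → May 13, 2183: 30 days (April has 30).
May 13, 2183 → Jun 13, 2183: 31 days (May has 31).
Jun 13, 2183 → Jul 13, 2183: 30 days (June has 30).
Jul 13, 2183 → Aug 13, 2183: 31 days (July has 31).
Aug 13, 2183 → Sep 13, 2183: 31 days (August has 31).
Sep 13, 2183 → Oct 13, 2183: 30 days (September has 30).
Oct 13, 2183 → Nov 13, 2183: 31 days (October has 31).
Nov 13, 2183 → Dec 13, 2183: 30 days (November has 30).
Dec 13, 2183 → Jan 13, 2184: 31 days (December has 31).
Jan 13, 2184 → Feb 13, 2184: 31 days (January has 31).
Feb 13, 2184 → Feb 21, 2184: 8 days.
Total: 1103 days.

1103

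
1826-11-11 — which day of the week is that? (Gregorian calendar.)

Doomsday rule: the anchor day for the 1800s is Friday. For year 26: 26÷12 = 2 r 2, and 2÷4 = 0, so 2+2+0 = 4.
Friday + 4 ≡ Tuesday — that's 1826's doomsday.
In November the doomsday date is Nov 7.
Nov 11 is 4 days after Nov 7; 4 mod 7 = 4, so Tuesday + 4 = Saturday.

Saturday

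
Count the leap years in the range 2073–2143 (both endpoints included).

16

Multiples of 4 in [2073,2143]: 17.
Of those, multiples of 100: 1 (not leap unless ÷400).
Multiples of 400: 0.
Leap years = 17 − 1 + 0 = 16.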